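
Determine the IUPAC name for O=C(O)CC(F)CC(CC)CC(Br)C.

7-bromo-5-ethyl-3-fluorooctanoic acid

The longest carbon chain that includes the –COOH group has 8 carbons, so the parent hydride is octane.
A carboxylic acid (terminal –COOH) is the principal characteristic group, giving the suffix -oic acid.
The numbering direction is chosen so that the carboxylic acid carbon is C-1 by definition.
This places a bromo group at C-7; an ethyl group at C-5; a fluoro group at C-3.
Substituent prefixes are cited in alphabetical order (multiplying prefixes like di-/tri- are ignored for ordering).
The name is 7-bromo-5-ethyl-3-fluorooctanoic acid.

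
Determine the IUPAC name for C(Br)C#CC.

The longest chain bearing the multiple bond is 4 carbons long (butane).
The chain contains a C≡C triple bond, so the unsaturation ending is -yne.
Number the chain so that the substituent locant set {1} is lower than {4} at the first point of difference.
That gives the triple bond between C-2 and C-3; a bromo group at C-1.
Putting it together: 1-bromobut-2-yne.

1-bromobut-2-yne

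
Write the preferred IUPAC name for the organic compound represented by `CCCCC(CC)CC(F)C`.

The parent chain contains 8 carbons (octane).
Choose the numbering such that the substituent locant set {2,4} is lower than {5,7} at the first point of difference.
With this numbering: an ethyl group at C-4; a fluoro group at C-2.
The substituents are ordered alphabetically, ignoring any di-/tri- multipliers.
The name is 4-ethyl-2-fluorooctane.

4-ethyl-2-fluorooctane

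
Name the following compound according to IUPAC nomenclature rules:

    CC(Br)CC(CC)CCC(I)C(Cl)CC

The longest continuous carbon chain has 10 atoms, so the parent hydride is decane.
Choose the numbering such that the substituent locant set {2,4,7,8} is lower than {3,4,7,9} at the first point of difference.
That gives a bromo group at C-2; a chloro group at C-8; an ethyl group at C-4; an iodo group at C-7.
Substituent prefixes are cited in alphabetical order (multiplying prefixes like di-/tri- are ignored for ordering).
Putting it together: 2-bromo-8-chloro-4-ethyl-7-iododecane.

2-bromo-8-chloro-4-ethyl-7-iododecane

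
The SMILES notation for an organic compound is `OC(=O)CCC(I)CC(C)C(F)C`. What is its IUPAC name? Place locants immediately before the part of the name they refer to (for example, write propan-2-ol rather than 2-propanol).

7-fluoro-4-iodo-6-methyloctanoic acid

The longest carbon chain that includes the –COOH group has 8 carbons, so the parent hydride is octane.
The highest-priority functional group is a carboxylic acid (terminal –COOH), so the name ends in -oic acid.
The numbering direction is chosen so that the carboxylic acid carbon is C-1 by definition.
With this numbering: a fluoro group at C-7; an iodo group at C-4; a methyl group at C-6.
Substituent prefixes are cited in alphabetical order (multiplying prefixes like di-/tri- are ignored for ordering).
Assembling the pieces gives 7-fluoro-4-iodo-6-methyloctanoic acid.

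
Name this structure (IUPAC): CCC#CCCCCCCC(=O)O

The longest chain bearing the –COOH group and the multiple bond is 11 carbons long (undecane).
The principal characteristic group is a carboxylic acid (terminal –COOH), named with the suffix -oic acid.
A C≡C triple bond in the chain gives the infix -yne-.
The numbering direction is chosen so that the carboxylic acid carbon is C-1 by definition.
With this numbering: the triple bond between C-8 and C-9.
The name is undec-8-ynoic acid.

undec-8-ynoic acid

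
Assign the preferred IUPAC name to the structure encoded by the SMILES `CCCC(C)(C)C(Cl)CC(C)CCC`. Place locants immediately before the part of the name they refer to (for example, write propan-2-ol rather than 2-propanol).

The parent chain contains 10 carbons (decane).
Choose the numbering such that the substituent locant set {4,4,5,7} is lower than {4,6,7,7} at the first point of difference.
This places a chloro group at C-5; methyl groups at C-4 (×2) and C-7.
Substituent prefixes are cited in alphabetical order (multiplying prefixes like di-/tri- are ignored for ordering).
Putting it together: 5-chloro-4,4,7-trimethyldecane.

5-chloro-4,4,7-trimethyldecane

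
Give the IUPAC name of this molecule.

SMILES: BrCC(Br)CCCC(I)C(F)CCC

1,2-dibromo-7-fluoro-6-iododecane

The parent chain contains 10 carbons (decane).
Choose the numbering such that the substituent locant set {1,2,6,7} is lower than {4,5,9,10} at the first point of difference.
This places bromo groups at C-1 and C-2; a fluoro group at C-7; an iodo group at C-6.
Prefixes are listed alphabetically: bromo, fluoro, iodo.
The name is 1,2-dibromo-7-fluoro-6-iododecane.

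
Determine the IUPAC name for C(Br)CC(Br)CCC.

The longest continuous carbon chain has 6 atoms, so the parent hydride is hexane.
Choose the numbering such that the substituent locant set {1,3} is lower than {4,6} at the first point of difference.
That gives bromo groups at C-1 and C-3.
Putting it together: 1,3-dibromohexane.

1,3-dibromohexane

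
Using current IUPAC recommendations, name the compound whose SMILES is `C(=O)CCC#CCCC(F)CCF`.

Counting along the main chain through the –CHO group and the multiple bond gives 10 carbons: the parent is decane.
The principal characteristic group is an aldehyde (terminal –CHO), named with the suffix -al.
A C≡C triple bond in the chain gives the infix -yne-.
The numbering direction is chosen so that the aldehyde carbon is C-1 by definition.
This places the triple bond between C-4 and C-5; fluoro groups at C-8 and C-10.
Assembling the pieces gives 8,10-difluorodec-4-ynal.

8,10-difluorodec-4-ynal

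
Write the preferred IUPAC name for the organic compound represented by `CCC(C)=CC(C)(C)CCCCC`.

The longest chain bearing the multiple bond is 10 carbons long (decane).
A C=C double bond in the chain gives the infix -ene-.
Number the chain so that numbering from this end puts the double bond at C-3 rather than C-7.
That gives the double bond between C-3 and C-4; methyl groups at C-3 and C-5 (×2).
Putting it together: 3,5,5-trimethyldec-3-ene.

3,5,5-trimethyldec-3-ene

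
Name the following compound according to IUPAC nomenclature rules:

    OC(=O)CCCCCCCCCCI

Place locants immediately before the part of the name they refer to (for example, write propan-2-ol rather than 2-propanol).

Counting along the main chain through the –COOH group gives 11 carbons: the parent is undecane.
The highest-priority functional group is a carboxylic acid (terminal –COOH), so the name ends in -oic acid.
Number the chain so that the carboxylic acid carbon is C-1 by definition.
This places an iodo group at C-11.
Putting it together: 11-iodoundecanoic acid.

11-iodoundecanoic acid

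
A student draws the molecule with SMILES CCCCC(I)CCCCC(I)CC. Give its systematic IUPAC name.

The longest continuous carbon chain has 12 atoms, so the parent hydride is dodecane.
Choose the numbering such that the substituent locant set {3,8} is lower than {5,10} at the first point of difference.
With this numbering: iodo groups at C-3 and C-8.
Assembling the pieces gives 3,8-diiodododecane.

3,8-diiodododecane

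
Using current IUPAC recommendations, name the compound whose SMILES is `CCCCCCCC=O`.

Counting along the main chain through the –CHO group gives 8 carbons: the parent is octane.
The principal characteristic group is an aldehyde (terminal –CHO), named with the suffix -al.
Number the chain so that the aldehyde carbon is C-1 by definition.
Putting it together: octanal.

octanal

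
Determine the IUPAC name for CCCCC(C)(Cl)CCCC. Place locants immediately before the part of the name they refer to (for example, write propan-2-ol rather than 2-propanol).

5-chloro-5-methylnonane

The parent chain contains 9 carbons (nonane).
The molecule is symmetric, so either numbering direction gives the same locants.
This places a chloro group at C-5; a methyl group at C-5.
Substituent prefixes are cited in alphabetical order (multiplying prefixes like di-/tri- are ignored for ordering).
Assembling the pieces gives 5-chloro-5-methylnonane.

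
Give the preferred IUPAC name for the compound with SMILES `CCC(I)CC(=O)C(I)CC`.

The longest carbon chain that includes the carbonyl has 8 carbons, so the parent hydride is octane.
The principal characteristic group is a ketone (C=O on an internal carbon), named with the suffix -one.
Choose the numbering such that numbering from this end puts the carbonyl group at C-4 rather than C-5.
With this numbering: the carbonyl at C-4; iodo groups at C-3 and C-6.
Putting it together: 3,6-diiodooctan-4-one.

3,6-diiodooctan-4-one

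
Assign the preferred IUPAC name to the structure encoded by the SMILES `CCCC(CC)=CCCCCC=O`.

7-ethyldec-6-enal

The longest chain bearing the –CHO group and the multiple bond is 10 carbons long (decane).
An aldehyde (terminal –CHO) is the principal characteristic group, giving the suffix -al.
A C=C double bond in the chain gives the infix -ene-.
Number the chain so that the aldehyde carbon is C-1 by definition.
With this numbering: the double bond between C-6 and C-7; an ethyl group at C-7.
Putting it together: 7-ethyldec-6-enal.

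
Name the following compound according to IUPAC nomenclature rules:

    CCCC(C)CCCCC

4-methylnonane

The longest continuous carbon chain has 9 atoms, so the parent hydride is nonane.
Number the chain so that the substituent locant set {4} is lower than {6} at the first point of difference.
That gives a methyl group at C-4.
Putting it together: 4-methylnonane.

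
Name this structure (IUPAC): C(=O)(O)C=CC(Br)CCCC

4-bromooct-2-enoic acid

The longest carbon chain that includes the –COOH group and the multiple bond has 8 carbons, so the parent hydride is octane.
A carboxylic acid (terminal –COOH) is the principal characteristic group, giving the suffix -oic acid.
A C=C double bond in the chain gives the infix -ene-.
The numbering direction is chosen so that the carboxylic acid carbon is C-1 by definition.
That gives the double bond between C-2 and C-3; a bromo group at C-4.
Assembling the pieces gives 4-bromooct-2-enoic acid.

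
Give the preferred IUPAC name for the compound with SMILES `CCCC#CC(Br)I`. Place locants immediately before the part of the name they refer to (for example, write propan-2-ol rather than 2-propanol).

The longest chain bearing the multiple bond is 6 carbons long (hexane).
The chain contains a C≡C triple bond, so the unsaturation ending is -yne.
Choose the numbering such that numbering from this end puts the triple bond at C-2 rather than C-4.
That gives the triple bond between C-2 and C-3; a bromo group at C-1; an iodo group at C-1.
Prefixes are listed alphabetically: bromo, iodo.
Assembling the pieces gives 1-bromo-1-iodohex-2-yne.

1-bromo-1-iodohex-2-yne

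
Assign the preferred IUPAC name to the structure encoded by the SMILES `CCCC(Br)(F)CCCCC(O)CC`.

8-bromo-8-fluoroundecan-3-ol

Counting along the main chain through the –OH group gives 11 carbons: the parent is undecane.
The highest-priority functional group is an alcohol (–OH), so the name ends in -ol.
The numbering direction is chosen so that numbering from this end puts the hydroxyl group at C-3 rather than C-9.
This places the hydroxyl at C-3; a bromo group at C-8; a fluoro group at C-8.
Substituent prefixes are cited in alphabetical order (multiplying prefixes like di-/tri- are ignored for ordering).
Putting it together: 8-bromo-8-fluoroundecan-3-ol.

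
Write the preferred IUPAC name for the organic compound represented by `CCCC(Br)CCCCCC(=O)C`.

Counting along the main chain through the carbonyl gives 11 carbons: the parent is undecane.
The principal characteristic group is a ketone (C=O on an internal carbon), named with the suffix -one.
The numbering direction is chosen so that numbering from this end puts the carbonyl group at C-2 rather than C-10.
This places the carbonyl at C-2; a bromo group at C-8.
Assembling the pieces gives 8-bromoundecan-2-one.

8-bromoundecan-2-one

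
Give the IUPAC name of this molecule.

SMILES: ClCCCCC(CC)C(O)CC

8-chloro-4-ethyloctan-3-ol

The longest carbon chain that includes the –OH group has 8 carbons, so the parent hydride is octane.
The highest-priority functional group is an alcohol (–OH), so the name ends in -ol.
Number the chain so that numbering from this end puts the hydroxyl group at C-3 rather than C-6.
That gives the hydroxyl at C-3; a chloro group at C-8; an ethyl group at C-4.
The substituents are ordered alphabetically, ignoring any di-/tri- multipliers.
Putting it together: 8-chloro-4-ethyloctan-3-ol.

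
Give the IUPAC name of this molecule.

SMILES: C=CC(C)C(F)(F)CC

4,4-difluoro-3-methylhex-1-ene

The longest carbon chain that includes the multiple bond has 6 carbons, so the parent hydride is hexane.
A C=C double bond in the chain gives the infix -ene-.
Choose the numbering such that numbering from this end puts the double bond at C-1 rather than C-5.
That gives the double bond between C-1 and C-2; two fluoro groups at C-4; a methyl group at C-3.
Prefixes are listed alphabetically: fluoro, methyl.
The name is 4,4-difluoro-3-methylhex-1-ene.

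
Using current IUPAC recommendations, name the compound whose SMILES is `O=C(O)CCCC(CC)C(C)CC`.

Counting along the main chain through the –COOH group gives 8 carbons: the parent is octane.
The highest-priority functional group is a carboxylic acid (terminal –COOH), so the name ends in -oic acid.
Choose the numbering such that the carboxylic acid carbon is C-1 by definition.
This places an ethyl group at C-5; a methyl group at C-6.
Prefixes are listed alphabetically: ethyl, methyl.
Putting it together: 5-ethyl-6-methyloctanoic acid.

5-ethyl-6-methyloctanoic acid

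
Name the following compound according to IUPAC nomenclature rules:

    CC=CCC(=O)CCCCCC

undec-2-en-5-one

The longest carbon chain that includes the carbonyl and the multiple bond has 11 carbons, so the parent hydride is undecane.
The highest-priority functional group is a ketone (C=O on an internal carbon), so the name ends in -one.
A C=C double bond in the chain gives the infix -ene-.
The numbering direction is chosen so that numbering from this end puts the carbonyl group at C-5 rather than C-7.
That gives the carbonyl at C-5; the double bond between C-2 and C-3.
Assembling the pieces gives undec-2-en-5-one.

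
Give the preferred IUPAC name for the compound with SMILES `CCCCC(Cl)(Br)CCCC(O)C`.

6-bromo-6-chlorodecan-2-ol

Counting along the main chain through the –OH group gives 10 carbons: the parent is decane.
An alcohol (–OH) is the principal characteristic group, giving the suffix -ol.
Number the chain so that numbering from this end puts the hydroxyl group at C-2 rather than C-9.
With this numbering: the hydroxyl at C-2; a bromo group at C-6; a chloro group at C-6.
Prefixes are listed alphabetically: bromo, chloro.
Putting it together: 6-bromo-6-chlorodecan-2-ol.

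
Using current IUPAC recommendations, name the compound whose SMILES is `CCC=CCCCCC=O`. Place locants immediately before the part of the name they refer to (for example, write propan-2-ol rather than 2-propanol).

non-6-enal

Counting along the main chain through the –CHO group and the multiple bond gives 9 carbons: the parent is nonane.
The principal characteristic group is an aldehyde (terminal –CHO), named with the suffix -al.
There is one C=C double bond, indicated by the ending -ene.
Choose the numbering such that the aldehyde carbon is C-1 by definition.
This places the double bond between C-6 and C-7.
Assembling the pieces gives non-6-enal.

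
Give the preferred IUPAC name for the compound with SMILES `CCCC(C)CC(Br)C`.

2-bromo-4-methylheptane

The longest continuous carbon chain has 7 atoms, so the parent hydride is heptane.
Number the chain so that the substituent locant set {2,4} is lower than {4,6} at the first point of difference.
This places a bromo group at C-2; a methyl group at C-4.
Prefixes are listed alphabetically: bromo, methyl.
Putting it together: 2-bromo-4-methylheptane.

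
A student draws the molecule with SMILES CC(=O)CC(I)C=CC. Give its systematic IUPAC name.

The longest carbon chain that includes the carbonyl and the multiple bond has 7 carbons, so the parent hydride is heptane.
A ketone (C=O on an internal carbon) is the principal characteristic group, giving the suffix -one.
A C=C double bond in the chain gives the infix -ene-.
Choose the numbering such that numbering from this end puts the carbonyl group at C-2 rather than C-6.
This places the carbonyl at C-2; the double bond between C-5 and C-6; an iodo group at C-4.
The name is 4-iodohept-5-en-2-one.

4-iodohept-5-en-2-one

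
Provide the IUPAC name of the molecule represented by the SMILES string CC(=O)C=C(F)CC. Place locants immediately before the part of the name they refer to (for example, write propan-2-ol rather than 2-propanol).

Counting along the main chain through the carbonyl and the multiple bond gives 6 carbons: the parent is hexane.
The highest-priority functional group is a ketone (C=O on an internal carbon), so the name ends in -one.
A C=C double bond in the chain gives the infix -ene-.
Number the chain so that numbering from this end puts the carbonyl group at C-2 rather than C-5.
This places the carbonyl at C-2; the double bond between C-3 and C-4; a fluoro group at C-4.
Putting it together: 4-fluorohex-3-en-2-one.

4-fluorohex-3-en-2-one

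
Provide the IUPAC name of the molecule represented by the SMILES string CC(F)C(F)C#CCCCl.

1-chloro-5,6-difluorohept-3-yne

The longest carbon chain that includes the multiple bond has 7 carbons, so the parent hydride is heptane.
There is one C≡C triple bond, indicated by the ending -yne.
The numbering direction is chosen so that numbering from this end puts the triple bond at C-3 rather than C-4.
That gives the triple bond between C-3 and C-4; a chloro group at C-1; fluoro groups at C-5 and C-6.
The substituents are ordered alphabetically, ignoring any di-/tri- multipliers.
Assembling the pieces gives 1-chloro-5,6-difluorohept-3-yne.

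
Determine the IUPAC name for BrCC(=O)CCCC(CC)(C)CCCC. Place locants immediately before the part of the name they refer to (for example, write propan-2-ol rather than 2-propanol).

1-bromo-6-ethyl-6-methyldecan-2-one

The longest chain bearing the carbonyl is 10 carbons long (decane).
A ketone (C=O on an internal carbon) is the principal characteristic group, giving the suffix -one.
Number the chain so that numbering from this end puts the carbonyl group at C-2 rather than C-9.
That gives the carbonyl at C-2; a bromo group at C-1; an ethyl group at C-6; a methyl group at C-6.
Prefixes are listed alphabetically: bromo, ethyl, methyl.
Putting it together: 1-bromo-6-ethyl-6-methyldecan-2-one.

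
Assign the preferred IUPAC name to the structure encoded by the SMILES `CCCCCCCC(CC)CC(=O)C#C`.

5-ethyldodec-1-yn-3-one

The longest chain bearing the carbonyl and the multiple bond is 12 carbons long (dodecane).
A ketone (C=O on an internal carbon) is the principal characteristic group, giving the suffix -one.
There is one C≡C triple bond, indicated by the ending -yne.
The numbering direction is chosen so that numbering from this end puts the carbonyl group at C-3 rather than C-10.
With this numbering: the carbonyl at C-3; the triple bond between C-1 and C-2; an ethyl group at C-5.
Assembling the pieces gives 5-ethyldodec-1-yn-3-one.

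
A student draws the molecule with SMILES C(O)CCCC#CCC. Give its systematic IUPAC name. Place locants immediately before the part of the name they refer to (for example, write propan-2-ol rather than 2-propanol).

oct-5-yn-1-ol

The longest carbon chain that includes the –OH group and the multiple bond has 8 carbons, so the parent hydride is octane.
The principal characteristic group is an alcohol (–OH), named with the suffix -ol.
A C≡C triple bond in the chain gives the infix -yne-.
Number the chain so that numbering from this end puts the hydroxyl group at C-1 rather than C-8.
With this numbering: the hydroxyl at C-1; the triple bond between C-5 and C-6.
Putting it together: oct-5-yn-1-ol.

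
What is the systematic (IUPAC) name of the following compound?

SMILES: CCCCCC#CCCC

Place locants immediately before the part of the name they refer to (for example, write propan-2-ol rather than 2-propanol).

dec-4-yne

Counting along the main chain through the multiple bond gives 10 carbons: the parent is decane.
The chain contains a C≡C triple bond, so the unsaturation ending is -yne.
Choose the numbering such that numbering from this end puts the triple bond at C-4 rather than C-6.
With this numbering: the triple bond between C-4 and C-5.
Assembling the pieces gives dec-4-yne.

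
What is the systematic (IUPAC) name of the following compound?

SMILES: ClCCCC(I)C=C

Counting along the main chain through the multiple bond gives 6 carbons: the parent is hexane.
A C=C double bond in the chain gives the infix -ene-.
Choose the numbering such that numbering from this end puts the double bond at C-1 rather than C-5.
This places the double bond between C-1 and C-2; a chloro group at C-6; an iodo group at C-3.
Substituent prefixes are cited in alphabetical order (multiplying prefixes like di-/tri- are ignored for ordering).
Assembling the pieces gives 6-chloro-3-iodohex-1-ene.

6-chloro-3-iodohex-1-ene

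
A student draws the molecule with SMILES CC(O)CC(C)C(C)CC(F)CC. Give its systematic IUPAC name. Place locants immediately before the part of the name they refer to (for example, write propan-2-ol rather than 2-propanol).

Counting along the main chain through the –OH group gives 9 carbons: the parent is nonane.
An alcohol (–OH) is the principal characteristic group, giving the suffix -ol.
Number the chain so that numbering from this end puts the hydroxyl group at C-2 rather than C-8.
That gives the hydroxyl at C-2; a fluoro group at C-7; methyl groups at C-4 and C-5.
Prefixes are listed alphabetically: fluoro, methyl.
Putting it together: 7-fluoro-4,5-dimethylnonan-2-ol.

7-fluoro-4,5-dimethylnonan-2-ol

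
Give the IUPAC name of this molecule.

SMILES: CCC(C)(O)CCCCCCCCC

3-methyldodecan-3-ol

The longest carbon chain that includes the –OH group has 12 carbons, so the parent hydride is dodecane.
An alcohol (–OH) is the principal characteristic group, giving the suffix -ol.
Choose the numbering such that numbering from this end puts the hydroxyl group at C-3 rather than C-10.
This places the hydroxyl at C-3; a methyl group at C-3.
Assembling the pieces gives 3-methyldodecan-3-ol.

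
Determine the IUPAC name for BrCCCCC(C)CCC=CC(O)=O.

10-bromo-6-methyldec-2-enoic acid

Counting along the main chain through the –COOH group and the multiple bond gives 10 carbons: the parent is decane.
A carboxylic acid (terminal –COOH) is the principal characteristic group, giving the suffix -oic acid.
A C=C double bond in the chain gives the infix -ene-.
Choose the numbering such that the carboxylic acid carbon is C-1 by definition.
That gives the double bond between C-2 and C-3; a bromo group at C-10; a methyl group at C-6.
The substituents are ordered alphabetically, ignoring any di-/tri- multipliers.
Assembling the pieces gives 10-bromo-6-methyldec-2-enoic acid.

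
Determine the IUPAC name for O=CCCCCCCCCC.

decanal

The longest carbon chain that includes the –CHO group has 10 carbons, so the parent hydride is decane.
An aldehyde (terminal –CHO) is the principal characteristic group, giving the suffix -al.
Number the chain so that the aldehyde carbon is C-1 by definition.
The name is decanal.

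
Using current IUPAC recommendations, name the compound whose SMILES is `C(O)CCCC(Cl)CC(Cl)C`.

The longest chain bearing the –OH group is 8 carbons long (octane).
An alcohol (–OH) is the principal characteristic group, giving the suffix -ol.
Choose the numbering such that numbering from this end puts the hydroxyl group at C-1 rather than C-8.
This places the hydroxyl at C-1; chloro groups at C-5 and C-7.
The name is 5,7-dichlorooctan-1-ol.

5,7-dichlorooctan-1-ol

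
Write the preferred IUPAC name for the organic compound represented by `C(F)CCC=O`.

4-fluorobutanal

The longest carbon chain that includes the –CHO group has 4 carbons, so the parent hydride is butane.
An aldehyde (terminal –CHO) is the principal characteristic group, giving the suffix -al.
The numbering direction is chosen so that the aldehyde carbon is C-1 by definition.
With this numbering: a fluoro group at C-4.
The name is 4-fluorobutanal.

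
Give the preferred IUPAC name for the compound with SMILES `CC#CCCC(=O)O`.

The longest carbon chain that includes the –COOH group and the multiple bond has 6 carbons, so the parent hydride is hexane.
A carboxylic acid (terminal –COOH) is the principal characteristic group, giving the suffix -oic acid.
The chain contains a C≡C triple bond, so the unsaturation ending is -yne.
The numbering direction is chosen so that the carboxylic acid carbon is C-1 by definition.
With this numbering: the triple bond between C-4 and C-5.
The name is hex-4-ynoic acid.

hex-4-ynoic acid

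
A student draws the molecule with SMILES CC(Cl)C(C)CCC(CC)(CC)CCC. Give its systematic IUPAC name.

The longest continuous carbon chain has 9 atoms, so the parent hydride is nonane.
Number the chain so that the substituent locant set {2,3,6,6} is lower than {4,4,7,8} at the first point of difference.
That gives a chloro group at C-2; two ethyl groups at C-6; a methyl group at C-3.
Substituent prefixes are cited in alphabetical order (multiplying prefixes like di-/tri- are ignored for ordering).
Assembling the pieces gives 2-chloro-6,6-diethyl-3-methylnonane.

2-chloro-6,6-diethyl-3-methylnonane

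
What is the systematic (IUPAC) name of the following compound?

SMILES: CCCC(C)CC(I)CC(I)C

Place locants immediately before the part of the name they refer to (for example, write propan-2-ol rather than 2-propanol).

The longest continuous carbon chain has 9 atoms, so the parent hydride is nonane.
Choose the numbering such that the substituent locant set {2,4,6} is lower than {4,6,8} at the first point of difference.
This places iodo groups at C-2 and C-4; a methyl group at C-6.
Substituent prefixes are cited in alphabetical order (multiplying prefixes like di-/tri- are ignored for ordering).
Assembling the pieces gives 2,4-diiodo-6-methylnonane.

2,4-diiodo-6-methylnonane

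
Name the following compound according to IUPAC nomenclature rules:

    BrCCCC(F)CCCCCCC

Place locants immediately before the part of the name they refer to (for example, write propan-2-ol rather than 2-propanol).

1-bromo-4-fluoroundecane

The parent chain contains 11 carbons (undecane).
Choose the numbering such that the substituent locant set {1,4} is lower than {8,11} at the first point of difference.
This places a bromo group at C-1; a fluoro group at C-4.
Substituent prefixes are cited in alphabetical order (multiplying prefixes like di-/tri- are ignored for ordering).
Assembling the pieces gives 1-bromo-4-fluoroundecane.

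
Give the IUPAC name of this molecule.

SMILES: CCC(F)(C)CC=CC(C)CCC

3-fluoro-3,7-dimethyldec-5-ene

The longest carbon chain that includes the multiple bond has 10 carbons, so the parent hydride is decane.
There is one C=C double bond, indicated by the ending -ene.
Choose the numbering such that the substituent locant set {3,3,7} is lower than {4,8,8} at the first point of difference.
That gives the double bond between C-5 and C-6; a fluoro group at C-3; methyl groups at C-3 and C-7.
Prefixes are listed alphabetically: fluoro, methyl.
Assembling the pieces gives 3-fluoro-3,7-dimethyldec-5-ene.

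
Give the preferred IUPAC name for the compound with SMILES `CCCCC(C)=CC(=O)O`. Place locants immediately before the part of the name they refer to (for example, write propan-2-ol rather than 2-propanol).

The longest chain bearing the –COOH group and the multiple bond is 7 carbons long (heptane).
The principal characteristic group is a carboxylic acid (terminal –COOH), named with the suffix -oic acid.
The chain contains a C=C double bond, so the unsaturation ending is -ene.
The numbering direction is chosen so that the carboxylic acid carbon is C-1 by definition.
With this numbering: the double bond between C-2 and C-3; a methyl group at C-3.
Assembling the pieces gives 3-methylhept-2-enoic acid.

3-methylhept-2-enoic acid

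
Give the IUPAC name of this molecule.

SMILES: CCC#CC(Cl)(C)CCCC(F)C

The longest carbon chain that includes the multiple bond has 10 carbons, so the parent hydride is decane.
The chain contains a C≡C triple bond, so the unsaturation ending is -yne.
Number the chain so that numbering from this end puts the triple bond at C-3 rather than C-7.
That gives the triple bond between C-3 and C-4; a chloro group at C-5; a fluoro group at C-9; a methyl group at C-5.
The substituents are ordered alphabetically, ignoring any di-/tri- multipliers.
Putting it together: 5-chloro-9-fluoro-5-methyldec-3-yne.

5-chloro-9-fluoro-5-methyldec-3-yne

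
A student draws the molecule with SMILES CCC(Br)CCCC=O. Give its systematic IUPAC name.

5-bromoheptanal

The longest chain bearing the –CHO group is 7 carbons long (heptane).
The highest-priority functional group is an aldehyde (terminal –CHO), so the name ends in -al.
Number the chain so that the aldehyde carbon is C-1 by definition.
This places a bromo group at C-5.
Putting it together: 5-bromoheptanal.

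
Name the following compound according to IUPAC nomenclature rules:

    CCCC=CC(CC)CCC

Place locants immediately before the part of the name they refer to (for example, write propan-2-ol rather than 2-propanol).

The longest carbon chain that includes the multiple bond has 9 carbons, so the parent hydride is nonane.
A C=C double bond in the chain gives the infix -ene-.
The numbering direction is chosen so that numbering from this end puts the double bond at C-4 rather than C-5.
With this numbering: the double bond between C-4 and C-5; an ethyl group at C-6.
Assembling the pieces gives 6-ethylnon-4-ene.

6-ethylnon-4-ene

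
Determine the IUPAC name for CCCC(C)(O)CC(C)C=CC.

Counting along the main chain through the –OH group and the multiple bond gives 9 carbons: the parent is nonane.
An alcohol (–OH) is the principal characteristic group, giving the suffix -ol.
The chain contains a C=C double bond, so the unsaturation ending is -ene.
Choose the numbering such that numbering from this end puts the hydroxyl group at C-4 rather than C-6.
That gives the hydroxyl at C-4; the double bond between C-7 and C-8; methyl groups at C-4 and C-6.
The name is 4,6-dimethylnon-7-en-4-ol.

4,6-dimethylnon-7-en-4-ol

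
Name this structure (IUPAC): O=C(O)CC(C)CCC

3-methylhexanoic acid

The longest carbon chain that includes the –COOH group has 6 carbons, so the parent hydride is hexane.
The highest-priority functional group is a carboxylic acid (terminal –COOH), so the name ends in -oic acid.
The numbering direction is chosen so that the carboxylic acid carbon is C-1 by definition.
With this numbering: a methyl group at C-3.
Putting it together: 3-methylhexanoic acid.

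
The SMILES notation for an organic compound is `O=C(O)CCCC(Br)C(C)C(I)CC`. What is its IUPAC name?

5-bromo-7-iodo-6-methylnonanoic acid

The longest carbon chain that includes the –COOH group has 9 carbons, so the parent hydride is nonane.
A carboxylic acid (terminal –COOH) is the principal characteristic group, giving the suffix -oic acid.
Number the chain so that the carboxylic acid carbon is C-1 by definition.
This places a bromo group at C-5; an iodo group at C-7; a methyl group at C-6.
Prefixes are listed alphabetically: bromo, iodo, methyl.
Putting it together: 5-bromo-7-iodo-6-methylnonanoic acid.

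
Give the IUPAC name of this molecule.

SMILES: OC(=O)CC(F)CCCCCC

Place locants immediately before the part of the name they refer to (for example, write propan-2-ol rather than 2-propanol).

Counting along the main chain through the –COOH group gives 9 carbons: the parent is nonane.
A carboxylic acid (terminal –COOH) is the principal characteristic group, giving the suffix -oic acid.
Number the chain so that the carboxylic acid carbon is C-1 by definition.
With this numbering: a fluoro group at C-3.
The name is 3-fluorononanoic acid.

3-fluorononanoic acid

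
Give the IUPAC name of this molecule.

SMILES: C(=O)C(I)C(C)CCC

The longest carbon chain that includes the –CHO group has 6 carbons, so the parent hydride is hexane.
The principal characteristic group is an aldehyde (terminal –CHO), named with the suffix -al.
Number the chain so that the aldehyde carbon is C-1 by definition.
With this numbering: an iodo group at C-2; a methyl group at C-3.
Prefixes are listed alphabetically: iodo, methyl.
Putting it together: 2-iodo-3-methylhexanal.

2-iodo-3-methylhexanal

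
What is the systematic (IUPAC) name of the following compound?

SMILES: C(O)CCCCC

hexan-1-ol

The longest carbon chain that includes the –OH group has 6 carbons, so the parent hydride is hexane.
The principal characteristic group is an alcohol (–OH), named with the suffix -ol.
Number the chain so that numbering from this end puts the hydroxyl group at C-1 rather than C-6.
This places the hydroxyl at C-1.
The name is hexan-1-ol.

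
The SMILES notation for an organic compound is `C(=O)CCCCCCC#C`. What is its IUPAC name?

The longest carbon chain that includes the –CHO group and the multiple bond has 9 carbons, so the parent hydride is nonane.
The principal characteristic group is an aldehyde (terminal –CHO), named with the suffix -al.
A C≡C triple bond in the chain gives the infix -yne-.
Number the chain so that the aldehyde carbon is C-1 by definition.
With this numbering: the triple bond between C-8 and C-9.
The name is non-8-ynal.

non-8-ynal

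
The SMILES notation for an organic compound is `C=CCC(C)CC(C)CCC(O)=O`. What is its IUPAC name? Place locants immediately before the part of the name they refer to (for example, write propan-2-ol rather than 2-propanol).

The longest chain bearing the –COOH group and the multiple bond is 9 carbons long (nonane).
The principal characteristic group is a carboxylic acid (terminal –COOH), named with the suffix -oic acid.
The chain contains a C=C double bond, so the unsaturation ending is -ene.
Number the chain so that the carboxylic acid carbon is C-1 by definition.
This places the double bond between C-8 and C-9; methyl groups at C-4 and C-6.
Assembling the pieces gives 4,6-dimethylnon-8-enoic acid.

4,6-dimethylnon-8-enoic acid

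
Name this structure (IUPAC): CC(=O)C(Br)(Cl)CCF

The longest chain bearing the carbonyl is 5 carbons long (pentane).
The highest-priority functional group is a ketone (C=O on an internal carbon), so the name ends in -one.
Number the chain so that numbering from this end puts the carbonyl group at C-2 rather than C-4.
That gives the carbonyl at C-2; a bromo group at C-3; a chloro group at C-3; a fluoro group at C-5.
Substituent prefixes are cited in alphabetical order (multiplying prefixes like di-/tri- are ignored for ordering).
Assembling the pieces gives 3-bromo-3-chloro-5-fluoropentan-2-one.

3-bromo-3-chloro-5-fluoropentan-2-one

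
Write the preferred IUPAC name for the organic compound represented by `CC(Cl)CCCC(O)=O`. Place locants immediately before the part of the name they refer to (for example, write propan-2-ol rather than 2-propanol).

5-chlorohexanoic acid

Counting along the main chain through the –COOH group gives 6 carbons: the parent is hexane.
A carboxylic acid (terminal –COOH) is the principal characteristic group, giving the suffix -oic acid.
Choose the numbering such that the carboxylic acid carbon is C-1 by definition.
That gives a chloro group at C-5.
Putting it together: 5-chlorohexanoic acid.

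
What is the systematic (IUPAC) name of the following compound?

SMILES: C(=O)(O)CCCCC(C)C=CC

The longest carbon chain that includes the –COOH group and the multiple bond has 9 carbons, so the parent hydride is nonane.
The principal characteristic group is a carboxylic acid (terminal –COOH), named with the suffix -oic acid.
There is one C=C double bond, indicated by the ending -ene.
Number the chain so that the carboxylic acid carbon is C-1 by definition.
With this numbering: the double bond between C-7 and C-8; a methyl group at C-6.
The name is 6-methylnon-7-enoic acid.

6-methylnon-7-enoic acid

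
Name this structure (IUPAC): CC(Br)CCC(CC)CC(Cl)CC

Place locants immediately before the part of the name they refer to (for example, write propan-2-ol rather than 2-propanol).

2-bromo-7-chloro-5-ethylnonane

The parent chain contains 9 carbons (nonane).
Number the chain so that the substituent locant set {2,5,7} is lower than {3,5,8} at the first point of difference.
With this numbering: a bromo group at C-2; a chloro group at C-7; an ethyl group at C-5.
Prefixes are listed alphabetically: bromo, chloro, ethyl.
The name is 2-bromo-7-chloro-5-ethylnonane.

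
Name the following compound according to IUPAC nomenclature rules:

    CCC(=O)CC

The longest carbon chain that includes the carbonyl has 5 carbons, so the parent hydride is pentane.
The highest-priority functional group is a ketone (C=O on an internal carbon), so the name ends in -one.
The molecule is symmetric, so either numbering direction gives the same locants.
That gives the carbonyl at C-3.
Assembling the pieces gives pentan-3-one.

pentan-3-one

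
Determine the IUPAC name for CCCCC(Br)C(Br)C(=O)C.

The longest carbon chain that includes the carbonyl has 8 carbons, so the parent hydride is octane.
The highest-priority functional group is a ketone (C=O on an internal carbon), so the name ends in -one.
Number the chain so that numbering from this end puts the carbonyl group at C-2 rather than C-7.
That gives the carbonyl at C-2; bromo groups at C-3 and C-4.
Assembling the pieces gives 3,4-dibromooctan-2-one.

3,4-dibromooctan-2-one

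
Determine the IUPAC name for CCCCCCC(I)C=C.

3-iodonon-1-ene

Counting along the main chain through the multiple bond gives 9 carbons: the parent is nonane.
A C=C double bond in the chain gives the infix -ene-.
The numbering direction is chosen so that numbering from this end puts the double bond at C-1 rather than C-8.
That gives the double bond between C-1 and C-2; an iodo group at C-3.
Putting it together: 3-iodonon-1-ene.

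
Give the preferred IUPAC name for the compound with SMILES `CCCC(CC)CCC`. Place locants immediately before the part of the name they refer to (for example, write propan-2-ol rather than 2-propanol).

4-ethylheptane

The longest carbon chain is 7 atoms: the parent is heptane.
The molecule is symmetric, so either numbering direction gives the same locants.
That gives an ethyl group at C-4.
The name is 4-ethylheptane.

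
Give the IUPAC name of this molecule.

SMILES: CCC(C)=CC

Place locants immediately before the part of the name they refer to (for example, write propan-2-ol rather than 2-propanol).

3-methylpent-2-ene

The longest chain bearing the multiple bond is 5 carbons long (pentane).
There is one C=C double bond, indicated by the ending -ene.
Choose the numbering such that numbering from this end puts the double bond at C-2 rather than C-3.
This places the double bond between C-2 and C-3; a methyl group at C-3.
The name is 3-methylpent-2-ene.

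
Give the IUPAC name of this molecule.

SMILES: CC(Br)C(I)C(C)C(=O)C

5-bromo-4-iodo-3-methylhexan-2-one

The longest chain bearing the carbonyl is 6 carbons long (hexane).
The principal characteristic group is a ketone (C=O on an internal carbon), named with the suffix -one.
Number the chain so that numbering from this end puts the carbonyl group at C-2 rather than C-5.
With this numbering: the carbonyl at C-2; a bromo group at C-5; an iodo group at C-4; a methyl group at C-3.
Substituent prefixes are cited in alphabetical order (multiplying prefixes like di-/tri- are ignored for ordering).
Assembling the pieces gives 5-bromo-4-iodo-3-methylhexan-2-one.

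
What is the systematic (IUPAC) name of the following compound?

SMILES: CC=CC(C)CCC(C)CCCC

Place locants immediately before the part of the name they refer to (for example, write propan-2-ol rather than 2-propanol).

Counting along the main chain through the multiple bond gives 11 carbons: the parent is undecane.
The chain contains a C=C double bond, so the unsaturation ending is -ene.
The numbering direction is chosen so that numbering from this end puts the double bond at C-2 rather than C-9.
With this numbering: the double bond between C-2 and C-3; methyl groups at C-4 and C-7.
Assembling the pieces gives 4,7-dimethylundec-2-ene.

4,7-dimethylundec-2-ene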